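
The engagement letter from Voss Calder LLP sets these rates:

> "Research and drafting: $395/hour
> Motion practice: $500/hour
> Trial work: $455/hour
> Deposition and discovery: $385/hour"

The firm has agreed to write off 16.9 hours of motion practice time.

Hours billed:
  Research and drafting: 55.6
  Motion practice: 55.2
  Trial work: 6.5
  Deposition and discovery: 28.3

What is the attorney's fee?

$54,965.00

Research and drafting: 55.6 × $395 = $21,962.00
Motion practice: 55.2 × $500 = $27,600.00
Trial work: 6.5 × $455 = $2,957.50
Deposition and discovery: 28.3 × $385 = $10,895.50
Subtotal: $63,415.00
Write-off: 16.9 × $500 = $8,450.00
Total: $63,415.00 − $8,450.00 = $54,965.00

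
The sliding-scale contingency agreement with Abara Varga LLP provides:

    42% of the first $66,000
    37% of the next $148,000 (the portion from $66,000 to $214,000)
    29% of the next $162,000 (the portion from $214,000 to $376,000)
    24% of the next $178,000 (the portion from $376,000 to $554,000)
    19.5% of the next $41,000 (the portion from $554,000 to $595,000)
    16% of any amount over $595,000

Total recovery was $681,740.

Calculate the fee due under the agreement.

First $66,000 at 42% = $27,720.00
Next $148,000 at 37% = $54,760.00
Next $162,000 at 29% = $46,980.00
Next $178,000 at 24% = $42,720.00
Next $41,000 at 19.5% = $7,995.00
Remaining $86,740 at 16% = $13,878.40
Fee: $27,720.00 + $54,760.00 + $46,980.00 + $42,720.00 + $7,995.00 + $13,878.40 = $194,053.40

$194,053.40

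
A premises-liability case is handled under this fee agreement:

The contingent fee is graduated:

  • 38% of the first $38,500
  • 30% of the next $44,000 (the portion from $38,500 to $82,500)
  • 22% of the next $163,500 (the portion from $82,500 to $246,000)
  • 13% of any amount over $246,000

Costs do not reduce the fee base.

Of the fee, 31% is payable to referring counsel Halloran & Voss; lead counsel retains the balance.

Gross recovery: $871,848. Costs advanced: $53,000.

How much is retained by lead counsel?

$100,160.57

Fee base is the gross recovery, $871,848; costs are reimbursed separately.
First $38,500 at 38% = $14,630.00
Next $44,000 at 30% = $13,200.00
Next $163,500 at 22% = $35,970.00
Remaining $625,848 at 13% = $81,360.24
Fee: $14,630.00 + $13,200.00 + $35,970.00 + $81,360.24 = $145,160.24
Referral share: 31% of $145,160.24 = $44,999.67; lead counsel retains $145,160.24 − $44,999.67 = $100,160.57.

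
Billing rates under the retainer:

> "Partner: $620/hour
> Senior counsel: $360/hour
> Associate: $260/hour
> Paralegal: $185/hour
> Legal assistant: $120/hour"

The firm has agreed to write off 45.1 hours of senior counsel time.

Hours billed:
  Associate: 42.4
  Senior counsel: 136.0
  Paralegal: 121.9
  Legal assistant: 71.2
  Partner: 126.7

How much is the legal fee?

Partner: 126.7 × $620 = $78,554.00
Senior counsel: 136.0 × $360 = $48,960.00
Associate: 42.4 × $260 = $11,024.00
Paralegal: 121.9 × $185 = $22,551.50
Legal assistant: 71.2 × $120 = $8,544.00
Subtotal: $169,633.50
Write-off: 45.1 × $360 = $16,236.00
Total: $169,633.50 − $16,236.00 = $153,397.50

$153,397.50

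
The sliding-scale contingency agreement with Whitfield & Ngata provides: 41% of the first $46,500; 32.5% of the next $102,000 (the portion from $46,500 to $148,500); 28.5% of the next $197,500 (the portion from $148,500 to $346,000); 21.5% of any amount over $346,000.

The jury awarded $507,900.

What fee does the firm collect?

First $46,500 at 41% = $19,065.00
Next $102,000 at 32.5% = $33,150.00
Next $197,500 at 28.5% = $56,287.50
Remaining $161,900 at 21.5% = $34,808.50
Fee: $19,065.00 + $33,150.00 + $56,287.50 + $34,808.50 = $143,311.00

$143,311.00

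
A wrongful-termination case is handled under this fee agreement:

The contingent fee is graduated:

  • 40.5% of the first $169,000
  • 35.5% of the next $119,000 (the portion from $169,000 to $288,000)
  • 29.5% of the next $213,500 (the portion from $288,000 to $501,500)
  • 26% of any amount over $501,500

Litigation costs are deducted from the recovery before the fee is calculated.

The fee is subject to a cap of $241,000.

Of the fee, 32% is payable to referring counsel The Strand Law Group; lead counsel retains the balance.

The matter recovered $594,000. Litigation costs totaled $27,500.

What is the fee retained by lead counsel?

$129,589.30

Fee base (net of costs): $594,000 − $27,500 = $566,500
First $169,000 at 40.5% = $68,445.00
Next $119,000 at 35.5% = $42,245.00
Next $213,500 at 29.5% = $62,982.50
Remaining $65,000 at 26% = $16,900.00
Fee: $68,445.00 + $42,245.00 + $62,982.50 + $16,900.00 = $190,572.50
$190,572.50 is under the $241,000 cap.
Referral share: 32% of $190,572.50 = $60,983.20; lead counsel retains $190,572.50 − $60,983.20 = $129,589.30.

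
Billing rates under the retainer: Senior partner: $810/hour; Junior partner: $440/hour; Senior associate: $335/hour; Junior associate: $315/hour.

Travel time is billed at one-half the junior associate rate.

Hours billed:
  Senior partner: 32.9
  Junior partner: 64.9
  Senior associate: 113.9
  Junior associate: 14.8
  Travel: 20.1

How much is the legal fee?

$101,189.25

Senior partner: 32.9 × $810 = $26,649.00
Junior partner: 64.9 × $440 = $28,556.00
Senior associate: 113.9 × $335 = $38,156.50
Junior associate: 14.8 × $315 = $4,662.00
Subtotal: $26,649.00 + $28,556.00 + $38,156.50 + $4,662.00 = $98,023.50
Travel: 20.1 × ($315 ÷ 2) = 20.1 × $157.50 = $3,165.75
Total: $98,023.50 + $3,165.75 = $101,189.25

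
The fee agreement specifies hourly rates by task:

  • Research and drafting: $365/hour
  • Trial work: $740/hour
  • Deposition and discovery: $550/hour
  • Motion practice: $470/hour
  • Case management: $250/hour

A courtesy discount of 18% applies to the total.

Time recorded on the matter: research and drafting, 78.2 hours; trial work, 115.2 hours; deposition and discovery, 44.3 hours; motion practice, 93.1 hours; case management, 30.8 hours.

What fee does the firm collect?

Research and drafting: 78.2 × $365 = $28,543.00
Trial work: 115.2 × $740 = $85,248.00
Deposition and discovery: 44.3 × $550 = $24,365.00
Motion practice: 93.1 × $470 = $43,757.00
Case management: 30.8 × $250 = $7,700.00
Subtotal: $189,613.00
Less 18% discount: −$34,130.34
Total: $189,613.00 − $34,130.34 = $155,482.66

$155,482.66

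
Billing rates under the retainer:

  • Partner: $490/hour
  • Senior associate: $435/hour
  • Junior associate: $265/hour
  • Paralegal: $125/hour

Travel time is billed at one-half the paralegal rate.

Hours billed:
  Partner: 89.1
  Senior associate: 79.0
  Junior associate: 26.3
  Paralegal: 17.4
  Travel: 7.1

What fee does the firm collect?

Partner: 89.1 × $490 = $43,659.00
Senior associate: 79.0 × $435 = $34,365.00
Junior associate: 26.3 × $265 = $6,969.50
Paralegal: 17.4 × $125 = $2,175.00
Subtotal: $43,659.00 + $34,365.00 + $6,969.50 + $2,175.00 = $87,168.50
Travel: 7.1 × ($125 ÷ 2) = 7.1 × $62.50 = $443.75
Total: $87,168.50 + $443.75 = $87,612.25

$87,612.25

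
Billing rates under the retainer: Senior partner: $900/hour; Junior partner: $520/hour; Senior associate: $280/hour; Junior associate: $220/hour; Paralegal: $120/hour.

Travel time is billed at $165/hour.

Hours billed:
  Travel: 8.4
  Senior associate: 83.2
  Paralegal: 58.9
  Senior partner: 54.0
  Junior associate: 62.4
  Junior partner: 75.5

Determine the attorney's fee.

Senior partner: 54.0 × $900 = $48,600.00
Junior partner: 75.5 × $520 = $39,260.00
Senior associate: 83.2 × $280 = $23,296.00
Junior associate: 62.4 × $220 = $13,728.00
Paralegal: 58.9 × $120 = $7,068.00
Subtotal: $48,600.00 + $39,260.00 + $23,296.00 + $13,728.00 + $7,068.00 = $131,952.00
Travel: 8.4 × $165 = $1,386.00
Total: $131,952.00 + $1,386.00 = $133,338.00

$133,338.00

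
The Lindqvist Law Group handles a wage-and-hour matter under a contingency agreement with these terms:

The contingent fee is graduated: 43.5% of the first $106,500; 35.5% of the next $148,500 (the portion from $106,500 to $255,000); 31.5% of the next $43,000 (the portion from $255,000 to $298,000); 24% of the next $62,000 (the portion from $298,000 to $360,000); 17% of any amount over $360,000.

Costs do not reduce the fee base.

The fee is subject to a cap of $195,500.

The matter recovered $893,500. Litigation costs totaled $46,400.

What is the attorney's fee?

Fee base is the gross recovery, $893,500; costs are reimbursed separately.
First $106,500 at 43.5% = $46,327.50
Next $148,500 at 35.5% = $52,717.50
Next $43,000 at 31.5% = $13,545.00
Next $62,000 at 24% = $14,880.00
Remaining $533,500 at 17% = $90,695.00
Fee: $46,327.50 + $52,717.50 + $13,545.00 + $14,880.00 + $90,695.00 = $218,165.00
$218,165.00 exceeds the $195,500 cap, so the fee is capped at $195,500.00.

$195,500.00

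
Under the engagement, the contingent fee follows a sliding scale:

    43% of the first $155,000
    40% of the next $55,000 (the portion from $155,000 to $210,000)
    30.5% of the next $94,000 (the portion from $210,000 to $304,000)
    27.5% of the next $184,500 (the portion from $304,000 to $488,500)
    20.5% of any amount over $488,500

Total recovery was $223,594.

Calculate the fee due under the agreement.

First $155,000 at 43% = $66,650.00
Next $55,000 at 40% = $22,000.00
Remaining $13,594 at 30.5% = $4,146.17
Fee: $66,650.00 + $22,000.00 + $4,146.17 = $92,796.17

$92,796.17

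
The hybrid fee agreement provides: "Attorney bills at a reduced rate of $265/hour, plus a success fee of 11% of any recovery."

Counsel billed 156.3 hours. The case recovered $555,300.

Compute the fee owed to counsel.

$102,502.50

Hourly: 156.3 × $265 = $41,419.50
Success fee: 11% of $555,300 = $61,083.00
Total: $41,419.50 + $61,083.00 = $102,502.50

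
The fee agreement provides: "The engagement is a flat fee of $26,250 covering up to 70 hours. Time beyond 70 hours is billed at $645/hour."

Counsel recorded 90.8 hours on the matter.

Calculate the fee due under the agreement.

Flat fee: $26,250.00
Excess hours: 90.8 − 70 = 20.8
Overrun: 20.8 × $645 = $13,416.00
Total: $26,250.00 + $13,416.00 = $39,666.00

$39,666.00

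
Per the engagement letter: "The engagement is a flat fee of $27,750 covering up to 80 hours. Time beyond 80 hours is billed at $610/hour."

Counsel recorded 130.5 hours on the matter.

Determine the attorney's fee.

Flat fee: $27,750.00
Excess hours: 130.5 − 80 = 50.5
Overrun: 50.5 × $610 = $30,805.00
Total: $27,750.00 + $30,805.00 = $58,555.00

$58,555.00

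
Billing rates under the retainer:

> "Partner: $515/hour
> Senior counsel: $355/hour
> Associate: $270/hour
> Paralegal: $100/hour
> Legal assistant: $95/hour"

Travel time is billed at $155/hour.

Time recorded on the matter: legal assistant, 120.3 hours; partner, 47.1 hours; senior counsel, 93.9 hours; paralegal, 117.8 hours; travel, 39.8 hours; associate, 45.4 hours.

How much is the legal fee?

Partner: 47.1 × $515 = $24,256.50
Senior counsel: 93.9 × $355 = $33,334.50
Associate: 45.4 × $270 = $12,258.00
Paralegal: 117.8 × $100 = $11,780.00
Legal assistant: 120.3 × $95 = $11,428.50
Subtotal: $24,256.50 + $33,334.50 + $12,258.00 + $11,780.00 + $11,428.50 = $93,057.50
Travel: 39.8 × $155 = $6,169.00
Total: $93,057.50 + $6,169.00 = $99,226.50

$99,226.50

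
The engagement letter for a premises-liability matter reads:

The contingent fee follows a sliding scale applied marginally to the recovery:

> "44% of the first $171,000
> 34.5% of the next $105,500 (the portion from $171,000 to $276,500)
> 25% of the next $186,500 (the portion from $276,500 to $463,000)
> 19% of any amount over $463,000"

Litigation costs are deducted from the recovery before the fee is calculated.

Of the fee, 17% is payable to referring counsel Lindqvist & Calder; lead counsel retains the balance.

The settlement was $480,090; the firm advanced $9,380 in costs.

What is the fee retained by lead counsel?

Fee base (net of costs): $480,090 − $9,380 = $470,710
First $171,000 at 44% = $75,240.00
Next $105,500 at 34.5% = $36,397.50
Next $186,500 at 25% = $46,625.00
Remaining $7,710 at 19% = $1,464.90
Fee: $75,240.00 + $36,397.50 + $46,625.00 + $1,464.90 = $159,727.40
Referral share: 17% of $159,727.40 = $27,153.66; lead counsel retains $159,727.40 − $27,153.66 = $132,573.74.

$132,573.74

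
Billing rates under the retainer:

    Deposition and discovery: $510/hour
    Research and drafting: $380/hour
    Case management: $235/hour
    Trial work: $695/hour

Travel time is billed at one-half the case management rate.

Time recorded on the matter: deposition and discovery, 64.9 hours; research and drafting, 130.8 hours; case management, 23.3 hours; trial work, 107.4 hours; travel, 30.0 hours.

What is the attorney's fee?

Deposition and discovery: 64.9 × $510 = $33,099.00
Research and drafting: 130.8 × $380 = $49,704.00
Case management: 23.3 × $235 = $5,475.50
Trial work: 107.4 × $695 = $74,643.00
Subtotal: $33,099.00 + $49,704.00 + $5,475.50 + $74,643.00 = $162,921.50
Travel: 30.0 × ($235 ÷ 2) = 30.0 × $117.50 = $3,525.00
Total: $162,921.50 + $3,525.00 = $166,446.50

$166,446.50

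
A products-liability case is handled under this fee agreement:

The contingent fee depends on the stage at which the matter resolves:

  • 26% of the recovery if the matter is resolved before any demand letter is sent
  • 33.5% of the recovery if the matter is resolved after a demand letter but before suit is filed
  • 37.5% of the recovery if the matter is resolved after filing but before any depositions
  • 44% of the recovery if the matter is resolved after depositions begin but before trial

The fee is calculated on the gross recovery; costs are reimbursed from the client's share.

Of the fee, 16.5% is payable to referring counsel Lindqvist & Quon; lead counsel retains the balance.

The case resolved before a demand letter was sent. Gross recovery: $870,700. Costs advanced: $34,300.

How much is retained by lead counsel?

$189,028.97

Fee base is the gross recovery, $870,700; costs are reimbursed separately.
The matter resolved before a demand letter was sent, so the 26% rate applies.
$870,700 × 26% = $226,382.00
Referral share: 16.5% of $226,382.00 = $37,353.03; lead counsel retains $226,382.00 − $37,353.03 = $189,028.97.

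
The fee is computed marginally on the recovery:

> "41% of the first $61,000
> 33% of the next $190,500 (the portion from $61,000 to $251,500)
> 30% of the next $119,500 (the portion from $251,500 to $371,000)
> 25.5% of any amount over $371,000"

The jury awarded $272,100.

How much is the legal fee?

$94,055.00

First $61,000 at 41% = $25,010.00
Next $190,500 at 33% = $62,865.00
Remaining $20,600 at 30% = $6,180.00
Fee: $25,010.00 + $62,865.00 + $6,180.00 = $94,055.00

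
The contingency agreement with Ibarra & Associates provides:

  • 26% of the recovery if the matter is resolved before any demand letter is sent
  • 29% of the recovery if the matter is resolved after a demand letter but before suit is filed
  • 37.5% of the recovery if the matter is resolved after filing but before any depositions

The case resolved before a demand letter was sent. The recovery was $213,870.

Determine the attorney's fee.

$55,606.20

The matter resolved before a demand letter was sent, so the 26% rate applies.
$213,870 × 26% = $55,606.20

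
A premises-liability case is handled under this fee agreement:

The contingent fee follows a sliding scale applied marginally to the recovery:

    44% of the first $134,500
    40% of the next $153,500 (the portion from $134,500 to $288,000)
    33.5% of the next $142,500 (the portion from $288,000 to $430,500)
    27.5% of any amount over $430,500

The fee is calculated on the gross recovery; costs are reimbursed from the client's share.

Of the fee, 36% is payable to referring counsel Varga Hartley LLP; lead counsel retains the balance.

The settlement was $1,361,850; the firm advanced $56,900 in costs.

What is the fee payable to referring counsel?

$152,797.95

Fee base is the gross recovery, $1,361,850; costs are reimbursed separately.
First $134,500 at 44% = $59,180.00
Next $153,500 at 40% = $61,400.00
Next $142,500 at 33.5% = $47,737.50
Remaining $931,350 at 27.5% = $256,121.25
Fee: $59,180.00 + $61,400.00 + $47,737.50 + $256,121.25 = $424,438.75
Referral share: 36% of $424,438.75 = $152,797.95; lead counsel retains $424,438.75 − $152,797.95 = $271,640.80.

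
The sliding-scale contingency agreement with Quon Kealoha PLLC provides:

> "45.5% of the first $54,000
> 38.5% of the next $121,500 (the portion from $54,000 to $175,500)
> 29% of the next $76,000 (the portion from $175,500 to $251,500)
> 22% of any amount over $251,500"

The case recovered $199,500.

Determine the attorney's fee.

First $54,000 at 45.5% = $24,570.00
Next $121,500 at 38.5% = $46,777.50
Remaining $24,000 at 29% = $6,960.00
Fee: $24,570.00 + $46,777.50 + $6,960.00 = $78,307.50

$78,307.50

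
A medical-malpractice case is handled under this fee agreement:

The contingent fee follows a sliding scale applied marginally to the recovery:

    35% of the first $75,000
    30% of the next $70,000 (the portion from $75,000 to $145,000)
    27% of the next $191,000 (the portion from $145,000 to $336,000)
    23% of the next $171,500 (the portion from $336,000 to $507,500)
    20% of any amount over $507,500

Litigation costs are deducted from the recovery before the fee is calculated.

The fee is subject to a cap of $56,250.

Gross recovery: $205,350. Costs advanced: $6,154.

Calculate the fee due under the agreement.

Fee base (net of costs): $205,350 − $6,154 = $199,196
First $75,000 at 35% = $26,250.00
Next $70,000 at 30% = $21,000.00
Remaining $54,196 at 27% = $14,632.92
Fee: $26,250.00 + $21,000.00 + $14,632.92 = $61,882.92
$61,882.92 exceeds the $56,250 cap, so the fee is capped at $56,250.00.

$56,250.00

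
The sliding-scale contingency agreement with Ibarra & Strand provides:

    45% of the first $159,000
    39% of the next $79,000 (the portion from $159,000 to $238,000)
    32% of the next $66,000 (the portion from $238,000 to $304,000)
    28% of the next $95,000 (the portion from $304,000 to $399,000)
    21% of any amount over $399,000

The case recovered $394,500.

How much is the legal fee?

$148,820.00

First $159,000 at 45% = $71,550.00
Next $79,000 at 39% = $30,810.00
Next $66,000 at 32% = $21,120.00
Remaining $90,500 at 28% = $25,340.00
Fee: $71,550.00 + $30,810.00 + $21,120.00 + $25,340.00 = $148,820.00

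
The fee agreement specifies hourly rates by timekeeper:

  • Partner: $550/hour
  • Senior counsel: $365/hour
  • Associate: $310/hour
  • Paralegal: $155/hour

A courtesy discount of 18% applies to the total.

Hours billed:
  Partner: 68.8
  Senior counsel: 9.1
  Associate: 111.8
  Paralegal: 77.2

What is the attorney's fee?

$71,984.11

Partner: 68.8 × $550 = $37,840.00
Senior counsel: 9.1 × $365 = $3,321.50
Associate: 111.8 × $310 = $34,658.00
Paralegal: 77.2 × $155 = $11,966.00
Subtotal: $87,785.50
Less 18% discount: −$15,801.39
Total: $87,785.50 − $15,801.39 = $71,984.11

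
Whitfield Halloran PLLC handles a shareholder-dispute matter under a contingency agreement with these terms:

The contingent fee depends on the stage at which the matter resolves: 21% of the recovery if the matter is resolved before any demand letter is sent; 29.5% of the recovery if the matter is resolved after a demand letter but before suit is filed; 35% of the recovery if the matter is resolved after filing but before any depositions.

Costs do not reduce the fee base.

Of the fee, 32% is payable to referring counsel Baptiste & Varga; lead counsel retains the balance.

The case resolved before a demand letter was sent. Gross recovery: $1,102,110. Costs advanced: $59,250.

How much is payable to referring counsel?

Fee base is the gross recovery, $1,102,110; costs are reimbursed separately.
The matter resolved before a demand letter was sent, so the 21% rate applies.
$1,102,110 × 21% = $231,443.10
Referral share: 32% of $231,443.10 = $74,061.79; lead counsel retains $231,443.10 − $74,061.79 = $157,381.31.

$74,061.79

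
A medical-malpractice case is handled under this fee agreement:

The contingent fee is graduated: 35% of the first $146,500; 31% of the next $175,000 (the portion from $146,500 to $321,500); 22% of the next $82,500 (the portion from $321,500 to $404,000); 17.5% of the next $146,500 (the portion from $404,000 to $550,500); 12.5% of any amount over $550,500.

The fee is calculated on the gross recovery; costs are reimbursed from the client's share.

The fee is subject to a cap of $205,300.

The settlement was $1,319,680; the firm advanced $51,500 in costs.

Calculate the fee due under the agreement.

$205,300.00

Fee base is the gross recovery, $1,319,680; costs are reimbursed separately.
First $146,500 at 35% = $51,275.00
Next $175,000 at 31% = $54,250.00
Next $82,500 at 22% = $18,150.00
Next $146,500 at 17.5% = $25,637.50
Remaining $769,180 at 12.5% = $96,147.50
Fee: $51,275.00 + $54,250.00 + $18,150.00 + $25,637.50 + $96,147.50 = $245,460.00
$245,460.00 exceeds the $205,300 cap, so the fee is capped at $205,300.00.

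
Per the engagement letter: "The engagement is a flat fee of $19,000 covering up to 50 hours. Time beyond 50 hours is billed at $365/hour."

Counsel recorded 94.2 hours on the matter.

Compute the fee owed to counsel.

$35,133.00

Flat fee: $19,000.00
Excess hours: 94.2 − 50 = 44.2
Overrun: 44.2 × $365 = $16,133.00
Total: $19,000.00 + $16,133.00 = $35,133.00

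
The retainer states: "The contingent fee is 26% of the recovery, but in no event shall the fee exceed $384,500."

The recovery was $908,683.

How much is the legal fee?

26% of $908,683 = $236,257.58
That is under the $384,500 cap.

$236,257.58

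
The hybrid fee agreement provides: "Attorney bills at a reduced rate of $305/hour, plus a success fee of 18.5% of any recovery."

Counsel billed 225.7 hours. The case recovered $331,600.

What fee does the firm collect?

$130,184.50

Hourly: 225.7 × $305 = $68,838.50
Success fee: 18.5% of $331,600 = $61,346.00
Total: $68,838.50 + $61,346.00 = $130,184.50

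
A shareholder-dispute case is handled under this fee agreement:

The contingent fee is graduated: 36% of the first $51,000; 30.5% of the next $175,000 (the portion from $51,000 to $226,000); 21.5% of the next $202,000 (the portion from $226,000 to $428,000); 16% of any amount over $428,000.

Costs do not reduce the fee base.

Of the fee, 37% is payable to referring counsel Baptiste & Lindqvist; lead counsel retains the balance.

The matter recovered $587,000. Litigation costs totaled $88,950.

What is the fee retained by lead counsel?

$88,581.15

Fee base is the gross recovery, $587,000; costs are reimbursed separately.
First $51,000 at 36% = $18,360.00
Next $175,000 at 30.5% = $53,375.00
Next $202,000 at 21.5% = $43,430.00
Remaining $159,000 at 16% = $25,440.00
Fee: $18,360.00 + $53,375.00 + $43,430.00 + $25,440.00 = $140,605.00
Referral share: 37% of $140,605.00 = $52,023.85; lead counsel retains $140,605.00 − $52,023.85 = $88,581.15.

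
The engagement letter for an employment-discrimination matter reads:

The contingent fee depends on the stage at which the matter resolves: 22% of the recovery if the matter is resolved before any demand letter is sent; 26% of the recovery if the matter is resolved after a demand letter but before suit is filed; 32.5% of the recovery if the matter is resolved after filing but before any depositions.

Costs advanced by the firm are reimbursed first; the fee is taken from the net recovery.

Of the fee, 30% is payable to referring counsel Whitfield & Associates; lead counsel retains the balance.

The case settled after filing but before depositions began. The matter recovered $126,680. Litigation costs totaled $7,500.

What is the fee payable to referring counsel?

$11,620.05

Fee base (net of costs): $126,680 − $7,500 = $119,180
The matter settled after filing but before depositions began, so the 32.5% rate applies.
$119,180 × 32.5% = $38,733.50
Referral share: 30% of $38,733.50 = $11,620.05; lead counsel retains $38,733.50 − $11,620.05 = $27,113.45.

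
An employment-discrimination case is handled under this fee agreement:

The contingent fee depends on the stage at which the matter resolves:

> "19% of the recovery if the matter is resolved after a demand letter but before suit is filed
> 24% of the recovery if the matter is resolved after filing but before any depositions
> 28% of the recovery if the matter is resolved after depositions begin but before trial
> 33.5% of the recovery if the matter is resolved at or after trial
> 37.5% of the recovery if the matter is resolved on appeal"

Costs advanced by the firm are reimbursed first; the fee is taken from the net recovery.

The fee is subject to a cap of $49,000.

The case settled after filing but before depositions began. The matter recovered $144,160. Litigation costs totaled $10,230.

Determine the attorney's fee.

Fee base (net of costs): $144,160 − $10,230 = $133,930
The matter settled after filing but before depositions began, so the 24% rate applies.
$133,930 × 24% = $32,143.20
$32,143.20 is under the $49,000 cap.

$32,143.20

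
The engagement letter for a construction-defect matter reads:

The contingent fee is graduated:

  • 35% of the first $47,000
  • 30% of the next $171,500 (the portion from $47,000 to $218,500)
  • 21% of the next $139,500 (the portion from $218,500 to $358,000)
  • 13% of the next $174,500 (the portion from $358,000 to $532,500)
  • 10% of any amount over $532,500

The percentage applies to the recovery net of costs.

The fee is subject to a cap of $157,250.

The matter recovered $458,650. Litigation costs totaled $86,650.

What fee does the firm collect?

Fee base (net of costs): $458,650 − $86,650 = $372,000
First $47,000 at 35% = $16,450.00
Next $171,500 at 30% = $51,450.00
Next $139,500 at 21% = $29,295.00
Remaining $14,000 at 13% = $1,820.00
Fee: $16,450.00 + $51,450.00 + $29,295.00 + $1,820.00 = $99,015.00
$99,015.00 is under the $157,250 cap.

$99,015.00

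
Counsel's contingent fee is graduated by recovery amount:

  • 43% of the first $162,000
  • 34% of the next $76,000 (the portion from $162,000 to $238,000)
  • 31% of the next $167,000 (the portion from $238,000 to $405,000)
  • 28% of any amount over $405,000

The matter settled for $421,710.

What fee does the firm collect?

$151,948.80

First $162,000 at 43% = $69,660.00
Next $76,000 at 34% = $25,840.00
Next $167,000 at 31% = $51,770.00
Remaining $16,710 at 28% = $4,678.80
Fee: $69,660.00 + $25,840.00 + $51,770.00 + $4,678.80 = $151,948.80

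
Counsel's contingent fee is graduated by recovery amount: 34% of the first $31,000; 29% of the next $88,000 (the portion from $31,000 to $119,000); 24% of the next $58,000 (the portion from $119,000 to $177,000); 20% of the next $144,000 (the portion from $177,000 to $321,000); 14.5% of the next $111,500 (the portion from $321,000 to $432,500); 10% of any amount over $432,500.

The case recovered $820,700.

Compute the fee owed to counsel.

$133,767.50

First $31,000 at 34% = $10,540.00
Next $88,000 at 29% = $25,520.00
Next $58,000 at 24% = $13,920.00
Next $144,000 at 20% = $28,800.00
Next $111,500 at 14.5% = $16,167.50
Remaining $388,200 at 10% = $38,820.00
Fee: $10,540.00 + $25,520.00 + $13,920.00 + $28,800.00 + $16,167.50 + $38,820.00 = $133,767.50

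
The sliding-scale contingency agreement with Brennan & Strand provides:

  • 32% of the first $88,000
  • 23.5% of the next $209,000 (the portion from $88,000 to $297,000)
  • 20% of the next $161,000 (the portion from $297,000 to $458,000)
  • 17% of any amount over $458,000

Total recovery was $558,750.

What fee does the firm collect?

$126,602.50

First $88,000 at 32% = $28,160.00
Next $209,000 at 23.5% = $49,115.00
Next $161,000 at 20% = $32,200.00
Remaining $100,750 at 17% = $17,127.50
Fee: $28,160.00 + $49,115.00 + $32,200.00 + $17,127.50 = $126,602.50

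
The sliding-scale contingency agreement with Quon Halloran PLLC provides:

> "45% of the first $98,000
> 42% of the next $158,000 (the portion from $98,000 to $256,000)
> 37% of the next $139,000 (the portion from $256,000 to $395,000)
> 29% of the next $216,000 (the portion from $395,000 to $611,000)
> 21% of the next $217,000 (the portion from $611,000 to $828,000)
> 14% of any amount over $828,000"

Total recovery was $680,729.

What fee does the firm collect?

$239,173.09

First $98,000 at 45% = $44,100.00
Next $158,000 at 42% = $66,360.00
Next $139,000 at 37% = $51,430.00
Next $216,000 at 29% = $62,640.00
Remaining $69,729 at 21% = $14,643.09
Fee: $44,100.00 + $66,360.00 + $51,430.00 + $62,640.00 + $14,643.09 = $239,173.09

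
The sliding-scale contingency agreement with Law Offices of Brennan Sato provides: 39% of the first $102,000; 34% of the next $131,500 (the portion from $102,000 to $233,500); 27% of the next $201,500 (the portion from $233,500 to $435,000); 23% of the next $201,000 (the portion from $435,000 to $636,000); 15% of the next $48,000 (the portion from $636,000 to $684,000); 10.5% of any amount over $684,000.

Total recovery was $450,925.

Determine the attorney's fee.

First $102,000 at 39% = $39,780.00
Next $131,500 at 34% = $44,710.00
Next $201,500 at 27% = $54,405.00
Remaining $15,925 at 23% = $3,662.75
Fee: $39,780.00 + $44,710.00 + $54,405.00 + $3,662.75 = $142,557.75

$142,557.75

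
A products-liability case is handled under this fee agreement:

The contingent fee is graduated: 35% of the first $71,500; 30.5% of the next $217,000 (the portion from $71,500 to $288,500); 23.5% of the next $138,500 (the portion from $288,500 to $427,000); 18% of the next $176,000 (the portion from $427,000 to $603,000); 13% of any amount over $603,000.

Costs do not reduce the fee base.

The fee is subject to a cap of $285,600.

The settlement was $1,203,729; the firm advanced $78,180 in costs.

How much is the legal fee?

$233,532.27

Fee base is the gross recovery, $1,203,729; costs are reimbursed separately.
First $71,500 at 35% = $25,025.00
Next $217,000 at 30.5% = $66,185.00
Next $138,500 at 23.5% = $32,547.50
Next $176,000 at 18% = $31,680.00
Remaining $600,729 at 13% = $78,094.77
Fee: $25,025.00 + $66,185.00 + $32,547.50 + $31,680.00 + $78,094.77 = $233,532.27
$233,532.27 is under the $285,600 cap.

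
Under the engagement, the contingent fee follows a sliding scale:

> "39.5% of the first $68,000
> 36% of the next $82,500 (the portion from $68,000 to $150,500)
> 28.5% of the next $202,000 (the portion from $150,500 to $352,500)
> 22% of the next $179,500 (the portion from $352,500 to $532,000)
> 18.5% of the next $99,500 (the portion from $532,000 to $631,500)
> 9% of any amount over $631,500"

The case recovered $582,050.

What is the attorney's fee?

First $68,000 at 39.5% = $26,860.00
Next $82,500 at 36% = $29,700.00
Next $202,000 at 28.5% = $57,570.00
Next $179,500 at 22% = $39,490.00
Remaining $50,050 at 18.5% = $9,259.25
Fee: $26,860.00 + $29,700.00 + $57,570.00 + $39,490.00 + $9,259.25 = $162,879.25

$162,879.25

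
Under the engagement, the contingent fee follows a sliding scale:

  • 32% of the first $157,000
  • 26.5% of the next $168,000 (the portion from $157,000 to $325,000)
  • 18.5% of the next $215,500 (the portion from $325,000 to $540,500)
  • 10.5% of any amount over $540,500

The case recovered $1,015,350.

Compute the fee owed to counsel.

First $157,000 at 32% = $50,240.00
Next $168,000 at 26.5% = $44,520.00
Next $215,500 at 18.5% = $39,867.50
Remaining $474,850 at 10.5% = $49,859.25
Fee: $50,240.00 + $44,520.00 + $39,867.50 + $49,859.25 = $184,486.75

$184,486.75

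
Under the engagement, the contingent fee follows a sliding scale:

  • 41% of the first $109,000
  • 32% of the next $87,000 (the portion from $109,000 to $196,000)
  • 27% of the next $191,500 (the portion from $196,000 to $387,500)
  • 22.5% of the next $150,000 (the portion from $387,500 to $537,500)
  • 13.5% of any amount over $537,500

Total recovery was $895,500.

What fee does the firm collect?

First $109,000 at 41% = $44,690.00
Next $87,000 at 32% = $27,840.00
Next $191,500 at 27% = $51,705.00
Next $150,000 at 22.5% = $33,750.00
Remaining $358,000 at 13.5% = $48,330.00
Fee: $44,690.00 + $27,840.00 + $51,705.00 + $33,750.00 + $48,330.00 = $206,315.00

$206,315.00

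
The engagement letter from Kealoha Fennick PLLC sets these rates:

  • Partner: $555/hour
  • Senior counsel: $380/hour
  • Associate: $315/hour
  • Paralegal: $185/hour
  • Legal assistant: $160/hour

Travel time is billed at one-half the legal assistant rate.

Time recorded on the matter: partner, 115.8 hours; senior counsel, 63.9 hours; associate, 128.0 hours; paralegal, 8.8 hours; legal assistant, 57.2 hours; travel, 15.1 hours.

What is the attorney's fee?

Partner: 115.8 × $555 = $64,269.00
Senior counsel: 63.9 × $380 = $24,282.00
Associate: 128.0 × $315 = $40,320.00
Paralegal: 8.8 × $185 = $1,628.00
Legal assistant: 57.2 × $160 = $9,152.00
Subtotal: $64,269.00 + $24,282.00 + $40,320.00 + $1,628.00 + $9,152.00 = $139,651.00
Travel: 15.1 × ($160 ÷ 2) = 15.1 × $80.00 = $1,208.00
Total: $139,651.00 + $1,208.00 = $140,859.00

$140,859.00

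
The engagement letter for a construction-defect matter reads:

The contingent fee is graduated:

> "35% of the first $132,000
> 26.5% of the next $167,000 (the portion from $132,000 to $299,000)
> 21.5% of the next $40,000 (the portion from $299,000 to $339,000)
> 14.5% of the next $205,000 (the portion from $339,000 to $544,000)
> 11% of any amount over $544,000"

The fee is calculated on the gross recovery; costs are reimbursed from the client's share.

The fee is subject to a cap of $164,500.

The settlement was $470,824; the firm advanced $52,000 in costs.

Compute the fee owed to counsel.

$118,169.48

Fee base is the gross recovery, $470,824; costs are reimbursed separately.
First $132,000 at 35% = $46,200.00
Next $167,000 at 26.5% = $44,255.00
Next $40,000 at 21.5% = $8,600.00
Remaining $131,824 at 14.5% = $19,114.48
Fee: $46,200.00 + $44,255.00 + $8,600.00 + $19,114.48 = $118,169.48
$118,169.48 is under the $164,500 cap.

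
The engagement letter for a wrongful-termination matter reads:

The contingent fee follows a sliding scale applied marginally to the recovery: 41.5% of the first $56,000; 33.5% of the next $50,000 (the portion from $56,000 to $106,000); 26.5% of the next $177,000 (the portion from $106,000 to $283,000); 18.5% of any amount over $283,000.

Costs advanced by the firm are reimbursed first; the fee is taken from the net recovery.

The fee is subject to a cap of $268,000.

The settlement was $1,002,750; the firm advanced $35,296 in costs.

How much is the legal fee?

$213,518.99

Fee base (net of costs): $1,002,750 − $35,296 = $967,454
First $56,000 at 41.5% = $23,240.00
Next $50,000 at 33.5% = $16,750.00
Next $177,000 at 26.5% = $46,905.00
Remaining $684,454 at 18.5% = $126,623.99
Fee: $23,240.00 + $16,750.00 + $46,905.00 + $126,623.99 = $213,518.99
$213,518.99 is under the $268,000 cap.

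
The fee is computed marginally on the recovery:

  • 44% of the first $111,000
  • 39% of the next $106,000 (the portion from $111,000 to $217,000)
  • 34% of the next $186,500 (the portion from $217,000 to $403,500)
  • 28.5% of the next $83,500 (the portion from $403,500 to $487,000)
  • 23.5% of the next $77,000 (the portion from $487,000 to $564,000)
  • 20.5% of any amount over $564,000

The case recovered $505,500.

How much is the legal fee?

$181,735.00

First $111,000 at 44% = $48,840.00
Next $106,000 at 39% = $41,340.00
Next $186,500 at 34% = $63,410.00
Next $83,500 at 28.5% = $23,797.50
Remaining $18,500 at 23.5% = $4,347.50
Fee: $48,840.00 + $41,340.00 + $63,410.00 + $23,797.50 + $4,347.50 = $181,735.00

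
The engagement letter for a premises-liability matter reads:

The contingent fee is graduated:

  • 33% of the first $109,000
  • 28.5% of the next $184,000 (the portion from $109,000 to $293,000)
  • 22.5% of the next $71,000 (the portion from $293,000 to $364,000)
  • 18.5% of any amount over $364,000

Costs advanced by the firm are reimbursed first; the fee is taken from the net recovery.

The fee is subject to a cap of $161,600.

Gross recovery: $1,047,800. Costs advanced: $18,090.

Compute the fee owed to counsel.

Fee base (net of costs): $1,047,800 − $18,090 = $1,029,710
First $109,000 at 33% = $35,970.00
Next $184,000 at 28.5% = $52,440.00
Next $71,000 at 22.5% = $15,975.00
Remaining $665,710 at 18.5% = $123,156.35
Fee: $35,970.00 + $52,440.00 + $15,975.00 + $123,156.35 = $227,541.35
$227,541.35 exceeds the $161,600 cap, so the fee is capped at $161,600.00.

$161,600.00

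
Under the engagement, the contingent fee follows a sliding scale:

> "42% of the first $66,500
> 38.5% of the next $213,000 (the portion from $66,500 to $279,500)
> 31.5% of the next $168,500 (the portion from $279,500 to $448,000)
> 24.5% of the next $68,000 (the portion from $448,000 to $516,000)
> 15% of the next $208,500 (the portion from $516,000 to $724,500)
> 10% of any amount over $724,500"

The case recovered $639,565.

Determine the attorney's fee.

$198,207.25

First $66,500 at 42% = $27,930.00
Next $213,000 at 38.5% = $82,005.00
Next $168,500 at 31.5% = $53,077.50
Next $68,000 at 24.5% = $16,660.00
Remaining $123,565 at 15% = $18,534.75
Fee: $27,930.00 + $82,005.00 + $53,077.50 + $16,660.00 + $18,534.75 = $198,207.25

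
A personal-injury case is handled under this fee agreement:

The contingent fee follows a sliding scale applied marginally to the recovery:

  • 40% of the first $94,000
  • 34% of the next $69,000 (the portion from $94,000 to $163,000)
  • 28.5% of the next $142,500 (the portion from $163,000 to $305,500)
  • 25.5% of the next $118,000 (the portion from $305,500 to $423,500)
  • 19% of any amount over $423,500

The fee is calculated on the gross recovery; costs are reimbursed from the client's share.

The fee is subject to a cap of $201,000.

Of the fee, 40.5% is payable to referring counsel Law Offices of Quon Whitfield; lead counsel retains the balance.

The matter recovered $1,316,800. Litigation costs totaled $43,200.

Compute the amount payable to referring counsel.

Fee base is the gross recovery, $1,316,800; costs are reimbursed separately.
First $94,000 at 40% = $37,600.00
Next $69,000 at 34% = $23,460.00
Next $142,500 at 28.5% = $40,612.50
Next $118,000 at 25.5% = $30,090.00
Remaining $893,300 at 19% = $169,727.00
Fee: $37,600.00 + $23,460.00 + $40,612.50 + $30,090.00 + $169,727.00 = $301,489.50
$301,489.50 exceeds the $201,000 cap, so the fee is capped at $201,000.00.
Referral share: 40.5% of $201,000.00 = $81,405.00; lead counsel retains $201,000.00 − $81,405.00 = $119,595.00.

$81,405.00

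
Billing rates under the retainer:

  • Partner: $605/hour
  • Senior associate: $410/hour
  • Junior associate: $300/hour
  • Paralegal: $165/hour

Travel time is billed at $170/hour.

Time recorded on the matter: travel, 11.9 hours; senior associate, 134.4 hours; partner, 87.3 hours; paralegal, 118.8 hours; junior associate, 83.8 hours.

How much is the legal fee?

$154,685.50

Partner: 87.3 × $605 = $52,816.50
Senior associate: 134.4 × $410 = $55,104.00
Junior associate: 83.8 × $300 = $25,140.00
Paralegal: 118.8 × $165 = $19,602.00
Subtotal: $52,816.50 + $55,104.00 + $25,140.00 + $19,602.00 = $152,662.50
Travel: 11.9 × $170 = $2,023.00
Total: $152,662.50 + $2,023.00 = $154,685.50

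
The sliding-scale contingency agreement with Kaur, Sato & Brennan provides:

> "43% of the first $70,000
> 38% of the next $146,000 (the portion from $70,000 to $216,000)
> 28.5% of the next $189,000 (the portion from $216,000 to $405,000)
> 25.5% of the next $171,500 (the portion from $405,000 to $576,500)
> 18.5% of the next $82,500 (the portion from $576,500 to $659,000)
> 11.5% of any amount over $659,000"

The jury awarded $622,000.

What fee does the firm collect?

$191,595.00

First $70,000 at 43% = $30,100.00
Next $146,000 at 38% = $55,480.00
Next $189,000 at 28.5% = $53,865.00
Next $171,500 at 25.5% = $43,732.50
Remaining $45,500 at 18.5% = $8,417.50
Fee: $30,100.00 + $55,480.00 + $53,865.00 + $43,732.50 + $8,417.50 = $191,595.00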